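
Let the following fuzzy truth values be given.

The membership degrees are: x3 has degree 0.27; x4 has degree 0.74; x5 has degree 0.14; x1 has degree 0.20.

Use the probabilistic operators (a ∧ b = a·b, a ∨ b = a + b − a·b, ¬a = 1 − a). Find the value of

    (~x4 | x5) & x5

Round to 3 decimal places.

~x4 = 1 − 0.7400 = 0.2600
~x4 | x5 = a + b − a·b on (0.2600, 0.1400) = 0.3636
(~x4 | x5) & x5 = a·b on (0.3636, 0.1400) = 0.0509

0.051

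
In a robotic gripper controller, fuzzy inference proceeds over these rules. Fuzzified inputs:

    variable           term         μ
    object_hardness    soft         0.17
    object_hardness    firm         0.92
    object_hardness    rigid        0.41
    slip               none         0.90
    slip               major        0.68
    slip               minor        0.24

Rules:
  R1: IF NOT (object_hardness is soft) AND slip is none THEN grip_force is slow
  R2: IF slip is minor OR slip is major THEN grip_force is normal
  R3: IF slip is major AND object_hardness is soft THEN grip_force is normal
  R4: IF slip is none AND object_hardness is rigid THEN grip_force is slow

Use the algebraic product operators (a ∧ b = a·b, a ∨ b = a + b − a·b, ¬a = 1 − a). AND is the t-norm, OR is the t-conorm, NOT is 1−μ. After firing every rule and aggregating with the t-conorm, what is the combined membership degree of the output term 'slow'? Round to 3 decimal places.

R1: ¬soft=1−0.17=0.83, none=0.90; AND[a·b] → w = 0.7470
R2: minor=0.24, major=0.68; OR[a + b − a·b] → w = 0.7568
R3: major=0.68, soft=0.17; AND[a·b] → w = 0.1156
R4: none=0.90, rigid=0.41; AND[a·b] → w = 0.3690
Rules with consequent 'slow': {R1, R4} → strengths 0.7470, 0.3690
Aggregate via t-conorm [a + b − a·b]: 0.8404

0.840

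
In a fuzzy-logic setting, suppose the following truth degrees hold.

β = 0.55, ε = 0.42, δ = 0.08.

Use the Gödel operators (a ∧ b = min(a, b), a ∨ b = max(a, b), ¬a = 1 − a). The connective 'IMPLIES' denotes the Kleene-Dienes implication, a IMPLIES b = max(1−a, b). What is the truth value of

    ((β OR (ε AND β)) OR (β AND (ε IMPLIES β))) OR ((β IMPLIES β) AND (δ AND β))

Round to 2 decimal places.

ε AND β = min(a, b) on (0.42, 0.55) = 0.42
β OR (ε AND β) = max(a, b) on (0.55, 0.42) = 0.55
ε IMPLIES β  [Kleene-Dienes: max(1−a, b)] with a=0.42, b=0.55 → 0.58
β AND (ε IMPLIES β) = min(a, b) on (0.55, 0.58) = 0.55
(β OR (ε AND β)) OR (β AND (ε IMPLIES β)) = max(a, b) on (0.55, 0.55) = 0.55
β IMPLIES β  [Kleene-Dienes: max(1−a, b)] with a=0.55, b=0.55 → 0.55
δ AND β = min(a, b) on (0.08, 0.55) = 0.08
(β IMPLIES β) AND (δ AND β) = min(a, b) on (0.55, 0.08) = 0.08
((β OR (ε AND β)) OR (β AND (ε IMPLIES β))) OR ((β IMPLIES β) AND (δ AND β)) = max(a, b) on (0.55, 0.08) = 0.55

0.55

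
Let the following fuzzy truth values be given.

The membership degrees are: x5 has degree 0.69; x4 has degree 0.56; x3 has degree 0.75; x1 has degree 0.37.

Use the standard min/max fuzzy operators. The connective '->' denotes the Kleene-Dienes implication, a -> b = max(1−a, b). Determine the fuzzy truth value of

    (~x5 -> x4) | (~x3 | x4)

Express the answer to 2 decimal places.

0.69

~x5 = 1 − 0.69 = 0.31
~x5 -> x4  [Kleene-Dienes: max(1−a, b)] with a=0.31, b=0.56 → 0.69
~x3 = 1 − 0.75 = 0.25
~x3 | x4 = max(a, b) on (0.25, 0.56) = 0.56
(~x5 -> x4) | (~x3 | x4) = max(a, b) on (0.69, 0.56) = 0.69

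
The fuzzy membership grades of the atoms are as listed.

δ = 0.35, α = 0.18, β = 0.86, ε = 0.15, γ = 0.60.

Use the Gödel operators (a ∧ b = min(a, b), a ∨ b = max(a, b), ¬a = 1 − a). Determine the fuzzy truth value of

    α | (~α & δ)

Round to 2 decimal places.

0.35

~α = 1 − 0.18 = 0.82
~α & δ = min(a, b) on (0.82, 0.35) = 0.35
α | (~α & δ) = max(a, b) on (0.18, 0.35) = 0.35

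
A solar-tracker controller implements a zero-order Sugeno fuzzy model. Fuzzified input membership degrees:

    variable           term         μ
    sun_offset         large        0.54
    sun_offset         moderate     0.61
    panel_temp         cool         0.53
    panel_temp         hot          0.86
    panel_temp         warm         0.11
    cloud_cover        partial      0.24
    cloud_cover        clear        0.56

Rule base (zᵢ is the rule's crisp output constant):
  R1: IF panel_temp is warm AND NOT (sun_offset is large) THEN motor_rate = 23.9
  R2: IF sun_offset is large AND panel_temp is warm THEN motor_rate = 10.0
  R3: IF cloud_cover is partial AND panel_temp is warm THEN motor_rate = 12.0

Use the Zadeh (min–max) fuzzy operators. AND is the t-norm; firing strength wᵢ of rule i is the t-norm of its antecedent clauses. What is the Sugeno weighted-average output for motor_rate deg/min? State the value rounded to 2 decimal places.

15.30

R1 (z=23.9): warm=0.11, ¬large=1−0.54=0.46; AND[min(a, b)] → w = 0.11
R2 (z=10.0): large=0.54, warm=0.11; AND[min(a, b)] → w = 0.11
R3 (z=12.0): partial=0.24, warm=0.11; AND[min(a, b)] → w = 0.11
Weighted average = (0.11·23.9 + 0.11·10.0 + 0.11·12.0) / (0.11 + 0.11 + 0.11)
  = 5.0490 / 0.3300 = 15.30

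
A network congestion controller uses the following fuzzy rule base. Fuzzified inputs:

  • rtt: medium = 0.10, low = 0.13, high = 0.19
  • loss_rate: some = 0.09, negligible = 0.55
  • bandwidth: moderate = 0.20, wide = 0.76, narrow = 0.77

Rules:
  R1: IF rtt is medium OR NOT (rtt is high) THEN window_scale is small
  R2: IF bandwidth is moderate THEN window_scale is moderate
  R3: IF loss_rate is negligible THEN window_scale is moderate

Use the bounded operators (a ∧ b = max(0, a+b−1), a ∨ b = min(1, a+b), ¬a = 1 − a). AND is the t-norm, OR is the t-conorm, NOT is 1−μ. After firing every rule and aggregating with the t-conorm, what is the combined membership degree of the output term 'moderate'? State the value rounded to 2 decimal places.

R1: medium=0.10, ¬high=1−0.19=0.81; OR[min(1, a+b)] → w = 0.91
R2: moderate=0.20 → w = 0.20
R3: negligible=0.55 → w = 0.55
Rules with consequent 'moderate': {R2, R3} → strengths 0.20, 0.55
Aggregate via t-conorm [min(1, a+b)]: 0.75

0.75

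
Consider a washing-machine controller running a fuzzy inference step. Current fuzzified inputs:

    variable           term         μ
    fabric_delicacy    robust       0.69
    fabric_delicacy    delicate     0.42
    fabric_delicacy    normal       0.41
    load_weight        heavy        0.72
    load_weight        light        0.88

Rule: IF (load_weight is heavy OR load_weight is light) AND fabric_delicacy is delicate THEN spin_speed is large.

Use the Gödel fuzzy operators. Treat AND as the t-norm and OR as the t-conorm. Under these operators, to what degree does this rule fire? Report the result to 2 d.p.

0.42

firing strength: (heavy=0.72 OR light=0.88) = 0.88; AND[min(a, b)] with delicate=0.42 → w = 0.42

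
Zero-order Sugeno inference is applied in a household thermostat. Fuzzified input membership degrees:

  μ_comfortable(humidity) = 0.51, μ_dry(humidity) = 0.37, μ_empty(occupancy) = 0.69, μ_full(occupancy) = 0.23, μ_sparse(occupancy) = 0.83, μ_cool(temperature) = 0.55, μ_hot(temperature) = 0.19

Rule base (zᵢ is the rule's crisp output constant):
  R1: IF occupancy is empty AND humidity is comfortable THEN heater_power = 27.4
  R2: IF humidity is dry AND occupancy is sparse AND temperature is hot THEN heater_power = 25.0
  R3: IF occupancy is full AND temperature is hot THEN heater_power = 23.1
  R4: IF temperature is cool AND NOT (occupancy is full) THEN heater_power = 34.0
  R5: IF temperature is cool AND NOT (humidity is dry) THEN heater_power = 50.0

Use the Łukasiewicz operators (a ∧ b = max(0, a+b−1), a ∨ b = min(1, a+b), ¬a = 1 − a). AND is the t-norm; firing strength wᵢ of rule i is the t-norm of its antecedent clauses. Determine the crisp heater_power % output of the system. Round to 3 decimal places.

R1 (z=27.4): empty=0.69, comfortable=0.51; AND[max(0, a+b−1)] → w = 0.20
R2 (z=25.0): dry=0.37, sparse=0.83, hot=0.19; AND[max(0, a+b−1)] → w = 0.00
R3 (z=23.1): full=0.23, hot=0.19; AND[max(0, a+b−1)] → w = 0.00
R4 (z=34.0): cool=0.55, ¬full=1−0.23=0.77; AND[max(0, a+b−1)] → w = 0.32
R5 (z=50.0): cool=0.55, ¬dry=1−0.37=0.63; AND[max(0, a+b−1)] → w = 0.18
Weighted average = (0.20·27.4 + 0.00·25.0 + 0.00·23.1 + 0.32·34.0 + 0.18·50.0) / (0.20 + 0.00 + 0.00 + 0.32 + 0.18)
  = 25.3600 / 0.7000 = 36.229

36.229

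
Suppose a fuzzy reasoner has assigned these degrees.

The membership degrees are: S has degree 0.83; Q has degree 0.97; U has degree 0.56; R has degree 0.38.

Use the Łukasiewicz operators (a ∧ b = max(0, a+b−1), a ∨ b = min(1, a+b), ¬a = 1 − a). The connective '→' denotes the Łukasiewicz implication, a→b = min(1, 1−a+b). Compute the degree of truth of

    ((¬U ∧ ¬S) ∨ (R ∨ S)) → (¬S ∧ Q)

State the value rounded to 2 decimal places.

0.14

¬U = 1 − 0.56 = 0.44
¬S = 1 − 0.83 = 0.17
¬U ∧ ¬S = max(0, a+b−1) on (0.44, 0.17) = 0.00
R ∨ S = min(1, a+b) on (0.38, 0.83) = 1.00
(¬U ∧ ¬S) ∨ (R ∨ S) = min(1, a+b) on (0.00, 1.00) = 1.00
¬S = 1 − 0.83 = 0.17
¬S ∧ Q = max(0, a+b−1) on (0.17, 0.97) = 0.14
((¬U ∧ ¬S) ∨ (R ∨ S)) → (¬S ∧ Q)  [Łukasiewicz: min(1, 1−a+b)] with a=1.00, b=0.14 → 0.14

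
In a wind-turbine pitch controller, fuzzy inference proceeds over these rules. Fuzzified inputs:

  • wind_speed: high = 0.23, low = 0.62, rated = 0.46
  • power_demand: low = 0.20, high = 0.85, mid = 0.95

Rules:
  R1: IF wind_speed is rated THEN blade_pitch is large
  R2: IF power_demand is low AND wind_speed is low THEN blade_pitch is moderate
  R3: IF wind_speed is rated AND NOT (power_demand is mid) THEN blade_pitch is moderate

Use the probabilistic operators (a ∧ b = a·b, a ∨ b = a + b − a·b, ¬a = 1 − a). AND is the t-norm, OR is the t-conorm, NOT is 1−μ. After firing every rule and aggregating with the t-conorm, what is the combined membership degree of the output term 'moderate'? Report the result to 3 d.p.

0.144

R1: rated=0.46 → w = 0.4600
R2: low=0.20, low=0.62; AND[a·b] → w = 0.1240
R3: rated=0.46, ¬mid=1−0.95=0.05; AND[a·b] → w = 0.0230
Rules with consequent 'moderate': {R2, R3} → strengths 0.1240, 0.0230
Aggregate via t-conorm [a + b − a·b]: 0.1441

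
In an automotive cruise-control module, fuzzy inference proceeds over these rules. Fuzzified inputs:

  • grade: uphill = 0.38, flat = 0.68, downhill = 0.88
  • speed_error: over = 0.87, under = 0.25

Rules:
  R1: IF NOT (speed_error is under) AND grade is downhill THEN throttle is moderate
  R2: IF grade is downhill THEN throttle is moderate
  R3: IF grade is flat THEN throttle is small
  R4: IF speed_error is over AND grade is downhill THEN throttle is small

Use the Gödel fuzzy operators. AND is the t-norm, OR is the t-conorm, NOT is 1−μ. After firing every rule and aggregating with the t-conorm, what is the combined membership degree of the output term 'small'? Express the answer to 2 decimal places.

R1: ¬under=1−0.25=0.75, downhill=0.88; AND[min(a, b)] → w = 0.75
R2: downhill=0.88 → w = 0.88
R3: flat=0.68 → w = 0.68
R4: over=0.87, downhill=0.88; AND[min(a, b)] → w = 0.87
Rules with consequent 'small': {R3, R4} → strengths 0.68, 0.87
Aggregate via t-conorm [max(a, b)]: 0.87

0.87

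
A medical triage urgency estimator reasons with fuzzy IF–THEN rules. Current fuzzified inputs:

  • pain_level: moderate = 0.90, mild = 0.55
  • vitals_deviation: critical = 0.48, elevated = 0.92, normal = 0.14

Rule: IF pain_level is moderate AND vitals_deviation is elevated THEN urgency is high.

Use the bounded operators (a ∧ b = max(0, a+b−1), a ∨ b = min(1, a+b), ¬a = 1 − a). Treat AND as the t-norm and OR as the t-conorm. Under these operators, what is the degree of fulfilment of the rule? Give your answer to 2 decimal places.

0.82

firing strength: moderate=0.90, elevated=0.92; AND[max(0, a+b−1)] → w = 0.82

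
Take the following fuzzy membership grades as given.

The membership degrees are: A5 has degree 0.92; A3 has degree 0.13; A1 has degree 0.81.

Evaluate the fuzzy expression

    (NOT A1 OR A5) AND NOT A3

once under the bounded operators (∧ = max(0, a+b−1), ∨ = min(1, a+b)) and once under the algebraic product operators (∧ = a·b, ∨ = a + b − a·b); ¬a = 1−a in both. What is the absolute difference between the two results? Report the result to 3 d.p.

Under bounded:
  NOT A1 = 1 − 0.81 = 0.19
  NOT A1 OR A5 = min(1, a+b) on (0.19, 0.92) = 1.00
  NOT A3 = 1 − 0.13 = 0.87
  (NOT A1 OR A5) AND NOT A3 = max(0, a+b−1) on (1.00, 0.87) = 0.87
  → value = 0.8700
Under algebraic product:
  NOT A1 = 1 − 0.8100 = 0.1900
  NOT A1 OR A5 = a + b − a·b on (0.1900, 0.9200) = 0.9352
  NOT A3 = 1 − 0.1300 = 0.8700
  (NOT A1 OR A5) AND NOT A3 = a·b on (0.9352, 0.8700) = 0.8136
  → value = 0.8136
|0.8700 − 0.8136| = 0.056

0.056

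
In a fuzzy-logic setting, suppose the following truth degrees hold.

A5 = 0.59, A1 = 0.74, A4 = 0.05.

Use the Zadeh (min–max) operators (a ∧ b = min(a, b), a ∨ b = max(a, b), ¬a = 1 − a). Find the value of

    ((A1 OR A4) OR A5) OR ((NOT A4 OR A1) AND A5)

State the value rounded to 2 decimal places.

0.74

A1 OR A4 = max(a, b) on (0.74, 0.05) = 0.74
(A1 OR A4) OR A5 = max(a, b) on (0.74, 0.59) = 0.74
NOT A4 = 1 − 0.05 = 0.95
NOT A4 OR A1 = max(a, b) on (0.95, 0.74) = 0.95
(NOT A4 OR A1) AND A5 = min(a, b) on (0.95, 0.59) = 0.59
((A1 OR A4) OR A5) OR ((NOT A4 OR A1) AND A5) = max(a, b) on (0.74, 0.59) = 0.74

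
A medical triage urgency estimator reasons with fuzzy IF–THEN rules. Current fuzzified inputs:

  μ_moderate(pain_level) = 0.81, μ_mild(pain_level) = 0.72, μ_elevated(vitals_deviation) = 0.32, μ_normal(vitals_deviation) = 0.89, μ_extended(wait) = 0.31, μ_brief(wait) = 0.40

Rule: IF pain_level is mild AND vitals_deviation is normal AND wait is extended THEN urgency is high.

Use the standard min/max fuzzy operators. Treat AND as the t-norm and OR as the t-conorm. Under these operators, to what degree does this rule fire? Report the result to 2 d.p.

firing strength: mild=0.72, normal=0.89, extended=0.31; AND[min(a, b)] → w = 0.31

0.31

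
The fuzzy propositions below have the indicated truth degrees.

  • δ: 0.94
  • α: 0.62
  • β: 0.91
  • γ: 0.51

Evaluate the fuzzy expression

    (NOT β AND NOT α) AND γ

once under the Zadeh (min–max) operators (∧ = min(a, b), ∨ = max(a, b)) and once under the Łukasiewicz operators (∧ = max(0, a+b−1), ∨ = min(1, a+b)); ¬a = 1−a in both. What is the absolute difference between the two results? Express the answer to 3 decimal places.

0.090

Under Zadeh (min–max):
  NOT β = 1 − 0.91 = 0.09
  NOT α = 1 − 0.62 = 0.38
  NOT β AND NOT α = min(a, b) on (0.09, 0.38) = 0.09
  (NOT β AND NOT α) AND γ = min(a, b) on (0.09, 0.51) = 0.09
  → value = 0.0900
Under Łukasiewicz:
  NOT β = 1 − 0.91 = 0.09
  NOT α = 1 − 0.62 = 0.38
  NOT β AND NOT α = max(0, a+b−1) on (0.09, 0.38) = 0.00
  (NOT β AND NOT α) AND γ = max(0, a+b−1) on (0.00, 0.51) = 0.00
  → value = 0.0000
|0.0900 − 0.0000| = 0.090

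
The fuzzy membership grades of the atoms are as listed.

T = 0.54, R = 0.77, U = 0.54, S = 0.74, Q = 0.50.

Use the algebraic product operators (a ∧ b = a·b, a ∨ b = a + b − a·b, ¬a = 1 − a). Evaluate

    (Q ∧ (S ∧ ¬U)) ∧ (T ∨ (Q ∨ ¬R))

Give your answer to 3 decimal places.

0.140

¬U = 1 − 0.5400 = 0.4600
S ∧ ¬U = a·b on (0.7400, 0.4600) = 0.3404
Q ∧ (S ∧ ¬U) = a·b on (0.5000, 0.3404) = 0.1702
¬R = 1 − 0.7700 = 0.2300
Q ∨ ¬R = a + b − a·b on (0.5000, 0.2300) = 0.6150
T ∨ (Q ∨ ¬R) = a + b − a·b on (0.5400, 0.6150) = 0.8229
(Q ∧ (S ∧ ¬U)) ∧ (T ∨ (Q ∨ ¬R)) = a·b on (0.1702, 0.8229) = 0.1401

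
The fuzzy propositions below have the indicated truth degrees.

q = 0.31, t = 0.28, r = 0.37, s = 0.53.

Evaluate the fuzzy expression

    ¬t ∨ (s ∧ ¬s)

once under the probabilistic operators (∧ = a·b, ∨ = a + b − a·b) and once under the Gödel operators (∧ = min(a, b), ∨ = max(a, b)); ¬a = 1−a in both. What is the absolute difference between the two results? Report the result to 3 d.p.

Under probabilistic:
  ¬t = 1 − 0.2800 = 0.7200
  ¬s = 1 − 0.5300 = 0.4700
  s ∧ ¬s = a·b on (0.5300, 0.4700) = 0.2491
  ¬t ∨ (s ∧ ¬s) = a + b − a·b on (0.7200, 0.2491) = 0.7897
  → value = 0.7897
Under Gödel:
  ¬t = 1 − 0.28 = 0.72
  ¬s = 1 − 0.53 = 0.47
  s ∧ ¬s = min(a, b) on (0.53, 0.47) = 0.47
  ¬t ∨ (s ∧ ¬s) = max(a, b) on (0.72, 0.47) = 0.72
  → value = 0.7200
|0.7897 − 0.7200| = 0.070

0.070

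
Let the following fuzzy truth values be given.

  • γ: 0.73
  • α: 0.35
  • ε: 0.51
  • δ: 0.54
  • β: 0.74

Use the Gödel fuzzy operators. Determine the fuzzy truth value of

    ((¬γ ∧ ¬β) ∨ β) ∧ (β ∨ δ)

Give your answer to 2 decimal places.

0.74

¬γ = 1 − 0.73 = 0.27
¬β = 1 − 0.74 = 0.26
¬γ ∧ ¬β = min(a, b) on (0.27, 0.26) = 0.26
(¬γ ∧ ¬β) ∨ β = max(a, b) on (0.26, 0.74) = 0.74
β ∨ δ = max(a, b) on (0.74, 0.54) = 0.74
((¬γ ∧ ¬β) ∨ β) ∧ (β ∨ δ) = min(a, b) on (0.74, 0.74) = 0.74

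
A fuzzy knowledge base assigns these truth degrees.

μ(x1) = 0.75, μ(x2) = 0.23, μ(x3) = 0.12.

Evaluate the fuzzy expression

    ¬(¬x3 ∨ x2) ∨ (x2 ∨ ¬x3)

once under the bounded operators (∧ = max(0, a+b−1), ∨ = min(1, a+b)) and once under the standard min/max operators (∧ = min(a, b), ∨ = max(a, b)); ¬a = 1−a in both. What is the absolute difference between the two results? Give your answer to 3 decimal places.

Under bounded:
  ¬x3 = 1 − 0.12 = 0.88
  ¬x3 ∨ x2 = min(1, a+b) on (0.88, 0.23) = 1.00
  ¬(¬x3 ∨ x2) = 1 − 1.00 = 0.00
  ¬x3 = 1 − 0.12 = 0.88
  x2 ∨ ¬x3 = min(1, a+b) on (0.23, 0.88) = 1.00
  ¬(¬x3 ∨ x2) ∨ (x2 ∨ ¬x3) = min(1, a+b) on (0.00, 1.00) = 1.00
  → value = 1.0000
Under standard min/max:
  ¬x3 = 1 − 0.12 = 0.88
  ¬x3 ∨ x2 = max(a, b) on (0.88, 0.23) = 0.88
  ¬(¬x3 ∨ x2) = 1 − 0.88 = 0.12
  ¬x3 = 1 − 0.12 = 0.88
  x2 ∨ ¬x3 = max(a, b) on (0.23, 0.88) = 0.88
  ¬(¬x3 ∨ x2) ∨ (x2 ∨ ¬x3) = max(a, b) on (0.12, 0.88) = 0.88
  → value = 0.8800
|1.0000 − 0.8800| = 0.120

0.120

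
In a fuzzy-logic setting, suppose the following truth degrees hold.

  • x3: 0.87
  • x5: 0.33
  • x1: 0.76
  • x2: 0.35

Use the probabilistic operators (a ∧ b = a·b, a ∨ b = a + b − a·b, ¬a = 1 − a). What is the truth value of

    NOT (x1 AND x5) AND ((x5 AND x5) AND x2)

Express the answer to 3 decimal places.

0.029

x1 AND x5 = a·b on (0.7600, 0.3300) = 0.2508
NOT (x1 AND x5) = 1 − 0.2508 = 0.7492
x5 AND x5 = a·b on (0.3300, 0.3300) = 0.1089
(x5 AND x5) AND x2 = a·b on (0.1089, 0.3500) = 0.0381
NOT (x1 AND x5) AND ((x5 AND x5) AND x2) = a·b on (0.7492, 0.0381) = 0.0286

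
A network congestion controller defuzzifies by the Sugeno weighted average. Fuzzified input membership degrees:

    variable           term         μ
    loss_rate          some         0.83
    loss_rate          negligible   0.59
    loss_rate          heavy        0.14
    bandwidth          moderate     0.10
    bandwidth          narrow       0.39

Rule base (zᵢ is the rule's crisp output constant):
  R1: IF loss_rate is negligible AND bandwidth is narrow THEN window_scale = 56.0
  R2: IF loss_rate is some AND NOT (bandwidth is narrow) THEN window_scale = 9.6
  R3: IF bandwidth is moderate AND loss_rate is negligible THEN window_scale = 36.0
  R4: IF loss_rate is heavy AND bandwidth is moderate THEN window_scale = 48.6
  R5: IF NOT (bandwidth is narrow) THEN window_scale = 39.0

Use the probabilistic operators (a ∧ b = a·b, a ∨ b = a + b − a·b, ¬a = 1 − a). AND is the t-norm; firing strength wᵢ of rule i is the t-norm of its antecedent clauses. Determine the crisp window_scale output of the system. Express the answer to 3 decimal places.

R1 (z=56.0): negligible=0.59, narrow=0.39; AND[a·b] → w = 0.2301
R2 (z=9.6): some=0.83, ¬narrow=1−0.39=0.61; AND[a·b] → w = 0.5063
R3 (z=36.0): moderate=0.10, negligible=0.59; AND[a·b] → w = 0.0590
R4 (z=48.6): heavy=0.14, moderate=0.10; AND[a·b] → w = 0.0140
R5 (z=39.0): ¬narrow=1−0.39=0.61 → w = 0.6100
Weighted average = (0.2301·56.0 + 0.5063·9.6 + 0.0590·36.0 + 0.0140·48.6 + 0.6100·39.0) / (0.2301 + 0.5063 + 0.0590 + 0.0140 + 0.6100)
  = 44.3405 / 1.4194 = 31.239

31.239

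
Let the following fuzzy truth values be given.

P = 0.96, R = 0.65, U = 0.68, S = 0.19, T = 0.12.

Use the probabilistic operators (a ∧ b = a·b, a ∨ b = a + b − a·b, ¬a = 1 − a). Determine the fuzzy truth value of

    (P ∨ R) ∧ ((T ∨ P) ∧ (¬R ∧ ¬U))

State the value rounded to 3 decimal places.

0.107

P ∨ R = a + b − a·b on (0.9600, 0.6500) = 0.9860
T ∨ P = a + b − a·b on (0.1200, 0.9600) = 0.9648
¬R = 1 − 0.6500 = 0.3500
¬U = 1 − 0.6800 = 0.3200
¬R ∧ ¬U = a·b on (0.3500, 0.3200) = 0.1120
(T ∨ P) ∧ (¬R ∧ ¬U) = a·b on (0.9648, 0.1120) = 0.1081
(P ∨ R) ∧ ((T ∨ P) ∧ (¬R ∧ ¬U)) = a·b on (0.9860, 0.1081) = 0.1065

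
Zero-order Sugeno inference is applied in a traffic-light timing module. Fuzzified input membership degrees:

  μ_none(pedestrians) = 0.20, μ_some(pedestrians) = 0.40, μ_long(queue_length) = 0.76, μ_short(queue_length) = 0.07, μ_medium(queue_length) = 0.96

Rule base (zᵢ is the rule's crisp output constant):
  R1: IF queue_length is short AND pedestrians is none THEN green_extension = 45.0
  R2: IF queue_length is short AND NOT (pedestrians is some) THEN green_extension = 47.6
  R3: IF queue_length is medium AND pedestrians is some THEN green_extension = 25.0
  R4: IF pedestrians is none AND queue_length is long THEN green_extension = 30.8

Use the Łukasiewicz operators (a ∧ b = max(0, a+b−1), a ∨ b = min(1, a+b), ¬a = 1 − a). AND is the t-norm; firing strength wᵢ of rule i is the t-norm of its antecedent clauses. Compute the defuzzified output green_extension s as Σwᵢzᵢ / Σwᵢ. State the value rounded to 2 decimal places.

25.00

R1 (z=45.0): short=0.07, none=0.20; AND[max(0, a+b−1)] → w = 0.00
R2 (z=47.6): short=0.07, ¬some=1−0.40=0.60; AND[max(0, a+b−1)] → w = 0.00
R3 (z=25.0): medium=0.96, some=0.40; AND[max(0, a+b−1)] → w = 0.36
R4 (z=30.8): none=0.20, long=0.76; AND[max(0, a+b−1)] → w = 0.00
Weighted average = (0.00·45.0 + 0.00·47.6 + 0.36·25.0 + 0.00·30.8) / (0.00 + 0.00 + 0.36 + 0.00)
  = 9.0000 / 0.3600 = 25.00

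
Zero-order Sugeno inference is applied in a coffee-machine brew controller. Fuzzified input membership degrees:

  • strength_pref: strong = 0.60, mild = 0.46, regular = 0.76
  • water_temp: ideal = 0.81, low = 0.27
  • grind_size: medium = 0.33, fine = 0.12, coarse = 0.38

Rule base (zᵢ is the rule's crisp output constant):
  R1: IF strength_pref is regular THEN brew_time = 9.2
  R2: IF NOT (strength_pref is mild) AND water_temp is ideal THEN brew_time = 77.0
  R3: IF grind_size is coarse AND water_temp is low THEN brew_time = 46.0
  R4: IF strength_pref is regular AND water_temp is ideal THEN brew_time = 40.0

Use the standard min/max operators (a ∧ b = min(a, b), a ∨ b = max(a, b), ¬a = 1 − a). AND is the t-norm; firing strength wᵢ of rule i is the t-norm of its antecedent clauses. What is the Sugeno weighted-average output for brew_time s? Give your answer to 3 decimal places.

R1 (z=9.2): regular=0.76 → w = 0.76
R2 (z=77.0): ¬mild=1−0.46=0.54, ideal=0.81; AND[min(a, b)] → w = 0.54
R3 (z=46.0): coarse=0.38, low=0.27; AND[min(a, b)] → w = 0.27
R4 (z=40.0): regular=0.76, ideal=0.81; AND[min(a, b)] → w = 0.76
Weighted average = (0.76·9.2 + 0.54·77.0 + 0.27·46.0 + 0.76·40.0) / (0.76 + 0.54 + 0.27 + 0.76)
  = 91.3920 / 2.3300 = 39.224

39.224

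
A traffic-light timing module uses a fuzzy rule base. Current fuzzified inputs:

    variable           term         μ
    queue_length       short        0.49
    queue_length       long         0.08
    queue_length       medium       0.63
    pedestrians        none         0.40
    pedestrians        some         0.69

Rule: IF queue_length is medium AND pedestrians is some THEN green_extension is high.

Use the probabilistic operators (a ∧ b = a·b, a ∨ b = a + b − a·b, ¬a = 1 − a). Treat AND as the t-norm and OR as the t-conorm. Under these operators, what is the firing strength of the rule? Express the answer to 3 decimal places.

0.435

firing strength: medium=0.63, some=0.69; AND[a·b] → w = 0.4347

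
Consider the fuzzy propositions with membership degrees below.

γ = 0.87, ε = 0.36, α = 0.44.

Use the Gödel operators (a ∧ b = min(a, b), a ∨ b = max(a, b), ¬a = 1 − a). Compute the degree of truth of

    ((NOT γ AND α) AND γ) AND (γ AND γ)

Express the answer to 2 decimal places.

NOT γ = 1 − 0.87 = 0.13
NOT γ AND α = min(a, b) on (0.13, 0.44) = 0.13
(NOT γ AND α) AND γ = min(a, b) on (0.13, 0.87) = 0.13
γ AND γ = min(a, b) on (0.87, 0.87) = 0.87
((NOT γ AND α) AND γ) AND (γ AND γ) = min(a, b) on (0.13, 0.87) = 0.13

0.13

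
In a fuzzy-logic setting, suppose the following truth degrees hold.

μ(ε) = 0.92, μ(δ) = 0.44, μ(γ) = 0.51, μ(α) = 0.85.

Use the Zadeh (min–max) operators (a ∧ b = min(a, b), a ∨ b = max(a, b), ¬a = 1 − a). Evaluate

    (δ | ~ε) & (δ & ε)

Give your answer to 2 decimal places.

~ε = 1 − 0.92 = 0.08
δ | ~ε = max(a, b) on (0.44, 0.08) = 0.44
δ & ε = min(a, b) on (0.44, 0.92) = 0.44
(δ | ~ε) & (δ & ε) = min(a, b) on (0.44, 0.44) = 0.44

0.44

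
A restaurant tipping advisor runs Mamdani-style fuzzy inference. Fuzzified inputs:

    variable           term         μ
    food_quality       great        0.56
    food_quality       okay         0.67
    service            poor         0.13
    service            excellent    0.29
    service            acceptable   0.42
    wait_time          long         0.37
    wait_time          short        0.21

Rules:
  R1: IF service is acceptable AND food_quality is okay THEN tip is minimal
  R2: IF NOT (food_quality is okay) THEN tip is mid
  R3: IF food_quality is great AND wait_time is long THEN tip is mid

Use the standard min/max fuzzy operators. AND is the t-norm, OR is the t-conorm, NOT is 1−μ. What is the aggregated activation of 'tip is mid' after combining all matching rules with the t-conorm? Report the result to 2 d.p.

0.37

R1: acceptable=0.42, okay=0.67; AND[min(a, b)] → w = 0.42
R2: ¬okay=1−0.67=0.33 → w = 0.33
R3: great=0.56, long=0.37; AND[min(a, b)] → w = 0.37
Rules with consequent 'mid': {R2, R3} → strengths 0.33, 0.37
Aggregate via t-conorm [max(a, b)]: 0.37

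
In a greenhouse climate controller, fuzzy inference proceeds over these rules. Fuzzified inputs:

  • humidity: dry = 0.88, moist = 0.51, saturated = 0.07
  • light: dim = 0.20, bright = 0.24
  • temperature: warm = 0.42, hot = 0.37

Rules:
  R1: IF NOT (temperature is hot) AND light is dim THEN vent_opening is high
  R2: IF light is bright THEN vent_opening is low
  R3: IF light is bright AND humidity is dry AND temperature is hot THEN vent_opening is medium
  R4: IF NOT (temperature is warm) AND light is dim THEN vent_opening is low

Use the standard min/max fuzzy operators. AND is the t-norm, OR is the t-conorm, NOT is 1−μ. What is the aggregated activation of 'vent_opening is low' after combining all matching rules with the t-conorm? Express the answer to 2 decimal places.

0.24

R1: ¬hot=1−0.37=0.63, dim=0.20; AND[min(a, b)] → w = 0.20
R2: bright=0.24 → w = 0.24
R3: bright=0.24, dry=0.88, hot=0.37; AND[min(a, b)] → w = 0.24
R4: ¬warm=1−0.42=0.58, dim=0.20; AND[min(a, b)] → w = 0.20
Rules with consequent 'low': {R2, R4} → strengths 0.24, 0.20
Aggregate via t-conorm [max(a, b)]: 0.24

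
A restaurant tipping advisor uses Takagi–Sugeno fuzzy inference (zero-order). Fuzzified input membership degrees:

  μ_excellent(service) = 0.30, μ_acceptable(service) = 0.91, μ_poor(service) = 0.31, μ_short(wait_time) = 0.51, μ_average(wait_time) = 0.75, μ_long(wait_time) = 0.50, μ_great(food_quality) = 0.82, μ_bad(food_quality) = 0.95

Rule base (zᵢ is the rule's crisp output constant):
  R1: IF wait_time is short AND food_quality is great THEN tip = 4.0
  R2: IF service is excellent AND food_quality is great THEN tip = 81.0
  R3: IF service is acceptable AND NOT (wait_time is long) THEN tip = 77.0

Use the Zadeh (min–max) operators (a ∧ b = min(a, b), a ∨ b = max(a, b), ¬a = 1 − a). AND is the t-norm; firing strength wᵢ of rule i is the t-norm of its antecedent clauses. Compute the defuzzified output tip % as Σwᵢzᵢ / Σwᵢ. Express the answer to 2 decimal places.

R1 (z=4.0): short=0.51, great=0.82; AND[min(a, b)] → w = 0.51
R2 (z=81.0): excellent=0.30, great=0.82; AND[min(a, b)] → w = 0.30
R3 (z=77.0): acceptable=0.91, ¬long=1−0.50=0.50; AND[min(a, b)] → w = 0.50
Weighted average = (0.51·4.0 + 0.30·81.0 + 0.50·77.0) / (0.51 + 0.30 + 0.50)
  = 64.8400 / 1.3100 = 49.50

49.50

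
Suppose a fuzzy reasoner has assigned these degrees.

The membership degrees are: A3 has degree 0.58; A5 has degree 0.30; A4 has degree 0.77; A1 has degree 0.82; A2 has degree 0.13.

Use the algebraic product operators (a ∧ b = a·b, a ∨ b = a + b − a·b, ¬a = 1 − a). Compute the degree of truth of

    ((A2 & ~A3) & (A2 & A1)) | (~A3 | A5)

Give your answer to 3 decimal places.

~A3 = 1 − 0.5800 = 0.4200
A2 & ~A3 = a·b on (0.1300, 0.4200) = 0.0546
A2 & A1 = a·b on (0.1300, 0.8200) = 0.1066
(A2 & ~A3) & (A2 & A1) = a·b on (0.0546, 0.1066) = 0.0058
~A3 = 1 − 0.5800 = 0.4200
~A3 | A5 = a + b − a·b on (0.4200, 0.3000) = 0.5940
((A2 & ~A3) & (A2 & A1)) | (~A3 | A5) = a + b − a·b on (0.0058, 0.5940) = 0.5964

0.596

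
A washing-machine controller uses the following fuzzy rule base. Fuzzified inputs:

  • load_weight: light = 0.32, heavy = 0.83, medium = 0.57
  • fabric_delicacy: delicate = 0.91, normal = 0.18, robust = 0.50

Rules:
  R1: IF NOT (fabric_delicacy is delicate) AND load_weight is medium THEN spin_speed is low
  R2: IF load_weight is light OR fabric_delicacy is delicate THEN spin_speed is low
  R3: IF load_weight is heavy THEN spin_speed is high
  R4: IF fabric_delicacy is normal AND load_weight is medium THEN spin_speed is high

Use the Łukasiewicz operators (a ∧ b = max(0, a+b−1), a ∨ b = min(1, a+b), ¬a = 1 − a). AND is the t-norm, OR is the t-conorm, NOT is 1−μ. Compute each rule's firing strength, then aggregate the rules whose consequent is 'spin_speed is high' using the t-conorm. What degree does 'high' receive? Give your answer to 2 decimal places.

0.83

R1: ¬delicate=1−0.91=0.09, medium=0.57; AND[max(0, a+b−1)] → w = 0.00
R2: light=0.32, delicate=0.91; OR[min(1, a+b)] → w = 1.00
R3: heavy=0.83 → w = 0.83
R4: normal=0.18, medium=0.57; AND[max(0, a+b−1)] → w = 0.00
Rules with consequent 'high': {R3, R4} → strengths 0.83, 0.00
Aggregate via t-conorm [min(1, a+b)]: 0.83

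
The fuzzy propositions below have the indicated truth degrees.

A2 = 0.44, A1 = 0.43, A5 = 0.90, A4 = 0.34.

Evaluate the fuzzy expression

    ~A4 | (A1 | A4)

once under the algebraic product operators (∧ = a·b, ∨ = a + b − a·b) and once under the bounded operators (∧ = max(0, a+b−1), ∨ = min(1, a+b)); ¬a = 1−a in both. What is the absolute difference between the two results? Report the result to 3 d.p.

Under algebraic product:
  ~A4 = 1 − 0.3400 = 0.6600
  A1 | A4 = a + b − a·b on (0.4300, 0.3400) = 0.6238
  ~A4 | (A1 | A4) = a + b − a·b on (0.6600, 0.6238) = 0.8721
  → value = 0.8721
Under bounded:
  ~A4 = 1 − 0.34 = 0.66
  A1 | A4 = min(1, a+b) on (0.43, 0.34) = 0.77
  ~A4 | (A1 | A4) = min(1, a+b) on (0.66, 0.77) = 1.00
  → value = 1.0000
|0.8721 − 1.0000| = 0.128

0.128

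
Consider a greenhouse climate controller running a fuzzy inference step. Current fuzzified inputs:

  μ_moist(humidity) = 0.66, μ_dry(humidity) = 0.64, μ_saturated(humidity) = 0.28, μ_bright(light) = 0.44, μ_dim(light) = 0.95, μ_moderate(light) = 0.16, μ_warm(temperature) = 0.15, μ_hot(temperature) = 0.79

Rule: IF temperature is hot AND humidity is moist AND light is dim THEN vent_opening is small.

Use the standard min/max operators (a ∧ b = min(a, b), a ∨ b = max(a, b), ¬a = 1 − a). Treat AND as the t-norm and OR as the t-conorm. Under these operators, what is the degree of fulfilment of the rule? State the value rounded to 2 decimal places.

0.66

firing strength: hot=0.79, moist=0.66, dim=0.95; AND[min(a, b)] → w = 0.66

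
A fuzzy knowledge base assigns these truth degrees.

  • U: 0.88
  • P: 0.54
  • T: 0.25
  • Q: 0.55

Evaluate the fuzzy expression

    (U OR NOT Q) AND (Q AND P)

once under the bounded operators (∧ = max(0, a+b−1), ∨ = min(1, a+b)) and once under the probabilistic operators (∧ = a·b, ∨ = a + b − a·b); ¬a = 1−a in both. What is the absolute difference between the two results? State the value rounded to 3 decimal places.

Under bounded:
  NOT Q = 1 − 0.55 = 0.45
  U OR NOT Q = min(1, a+b) on (0.88, 0.45) = 1.00
  Q AND P = max(0, a+b−1) on (0.55, 0.54) = 0.09
  (U OR NOT Q) AND (Q AND P) = max(0, a+b−1) on (1.00, 0.09) = 0.09
  → value = 0.0900
Under probabilistic:
  NOT Q = 1 − 0.5500 = 0.4500
  U OR NOT Q = a + b − a·b on (0.8800, 0.4500) = 0.9340
  Q AND P = a·b on (0.5500, 0.5400) = 0.2970
  (U OR NOT Q) AND (Q AND P) = a·b on (0.9340, 0.2970) = 0.2774
  → value = 0.2774
|0.0900 − 0.2774| = 0.187

0.187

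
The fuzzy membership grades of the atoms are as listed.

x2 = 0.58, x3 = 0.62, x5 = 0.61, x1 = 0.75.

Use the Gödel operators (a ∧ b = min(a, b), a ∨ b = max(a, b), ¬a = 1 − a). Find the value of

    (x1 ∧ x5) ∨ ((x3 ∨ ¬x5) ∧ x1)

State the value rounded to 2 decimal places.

x1 ∧ x5 = min(a, b) on (0.75, 0.61) = 0.61
¬x5 = 1 − 0.61 = 0.39
x3 ∨ ¬x5 = max(a, b) on (0.62, 0.39) = 0.62
(x3 ∨ ¬x5) ∧ x1 = min(a, b) on (0.62, 0.75) = 0.62
(x1 ∧ x5) ∨ ((x3 ∨ ¬x5) ∧ x1) = max(a, b) on (0.61, 0.62) = 0.62

0.62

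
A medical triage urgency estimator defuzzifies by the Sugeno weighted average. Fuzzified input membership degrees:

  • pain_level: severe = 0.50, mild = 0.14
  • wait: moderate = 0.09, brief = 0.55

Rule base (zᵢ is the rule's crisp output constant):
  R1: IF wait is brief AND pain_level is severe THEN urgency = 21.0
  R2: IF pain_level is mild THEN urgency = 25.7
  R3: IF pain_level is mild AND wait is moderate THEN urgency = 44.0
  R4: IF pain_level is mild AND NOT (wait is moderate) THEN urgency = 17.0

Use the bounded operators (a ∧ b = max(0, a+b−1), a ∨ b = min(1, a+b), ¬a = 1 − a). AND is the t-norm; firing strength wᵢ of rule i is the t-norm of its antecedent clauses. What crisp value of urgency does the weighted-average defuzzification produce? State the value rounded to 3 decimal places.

R1 (z=21.0): brief=0.55, severe=0.50; AND[max(0, a+b−1)] → w = 0.05
R2 (z=25.7): mild=0.14 → w = 0.14
R3 (z=44.0): mild=0.14, moderate=0.09; AND[max(0, a+b−1)] → w = 0.00
R4 (z=17.0): mild=0.14, ¬moderate=1−0.09=0.91; AND[max(0, a+b−1)] → w = 0.05
Weighted average = (0.05·21.0 + 0.14·25.7 + 0.00·44.0 + 0.05·17.0) / (0.05 + 0.14 + 0.00 + 0.05)
  = 5.4980 / 0.2400 = 22.908

22.908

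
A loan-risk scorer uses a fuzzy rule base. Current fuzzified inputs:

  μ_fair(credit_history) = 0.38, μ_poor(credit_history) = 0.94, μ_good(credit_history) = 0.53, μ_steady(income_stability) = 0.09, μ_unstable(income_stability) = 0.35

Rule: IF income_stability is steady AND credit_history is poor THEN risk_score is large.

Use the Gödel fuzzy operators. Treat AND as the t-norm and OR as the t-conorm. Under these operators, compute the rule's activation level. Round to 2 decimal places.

0.09

firing strength: steady=0.09, poor=0.94; AND[min(a, b)] → w = 0.09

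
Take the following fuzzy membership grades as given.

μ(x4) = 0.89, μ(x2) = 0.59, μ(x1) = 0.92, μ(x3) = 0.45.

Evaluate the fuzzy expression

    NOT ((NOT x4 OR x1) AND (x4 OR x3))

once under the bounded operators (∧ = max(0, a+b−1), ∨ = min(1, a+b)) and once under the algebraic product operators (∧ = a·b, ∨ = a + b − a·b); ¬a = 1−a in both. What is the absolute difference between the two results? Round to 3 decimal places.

0.127

Under bounded:
  NOT x4 = 1 − 0.89 = 0.11
  NOT x4 OR x1 = min(1, a+b) on (0.11, 0.92) = 1.00
  x4 OR x3 = min(1, a+b) on (0.89, 0.45) = 1.00
  (NOT x4 OR x1) AND (x4 OR x3) = max(0, a+b−1) on (1.00, 1.00) = 1.00
  NOT ((NOT x4 OR x1) AND (x4 OR x3)) = 1 − 1.00 = 0.00
  → value = 0.0000
Under algebraic product:
  NOT x4 = 1 − 0.8900 = 0.1100
  NOT x4 OR x1 = a + b − a·b on (0.1100, 0.9200) = 0.9288
  x4 OR x3 = a + b − a·b on (0.8900, 0.4500) = 0.9395
  (NOT x4 OR x1) AND (x4 OR x3) = a·b on (0.9288, 0.9395) = 0.8726
  NOT ((NOT x4 OR x1) AND (x4 OR x3)) = 1 − 0.8726 = 0.1274
  → value = 0.1274
|0.0000 − 0.1274| = 0.127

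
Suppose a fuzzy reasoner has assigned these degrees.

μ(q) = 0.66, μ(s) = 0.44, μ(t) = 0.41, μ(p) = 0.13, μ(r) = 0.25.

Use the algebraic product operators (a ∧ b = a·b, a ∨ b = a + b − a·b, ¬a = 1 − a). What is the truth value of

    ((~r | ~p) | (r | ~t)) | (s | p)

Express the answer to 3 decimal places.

0.995

~r = 1 − 0.2500 = 0.7500
~p = 1 − 0.1300 = 0.8700
~r | ~p = a + b − a·b on (0.7500, 0.8700) = 0.9675
~t = 1 − 0.4100 = 0.5900
r | ~t = a + b − a·b on (0.2500, 0.5900) = 0.6925
(~r | ~p) | (r | ~t) = a + b − a·b on (0.9675, 0.6925) = 0.9900
s | p = a + b − a·b on (0.4400, 0.1300) = 0.5128
((~r | ~p) | (r | ~t)) | (s | p) = a + b − a·b on (0.9900, 0.5128) = 0.9951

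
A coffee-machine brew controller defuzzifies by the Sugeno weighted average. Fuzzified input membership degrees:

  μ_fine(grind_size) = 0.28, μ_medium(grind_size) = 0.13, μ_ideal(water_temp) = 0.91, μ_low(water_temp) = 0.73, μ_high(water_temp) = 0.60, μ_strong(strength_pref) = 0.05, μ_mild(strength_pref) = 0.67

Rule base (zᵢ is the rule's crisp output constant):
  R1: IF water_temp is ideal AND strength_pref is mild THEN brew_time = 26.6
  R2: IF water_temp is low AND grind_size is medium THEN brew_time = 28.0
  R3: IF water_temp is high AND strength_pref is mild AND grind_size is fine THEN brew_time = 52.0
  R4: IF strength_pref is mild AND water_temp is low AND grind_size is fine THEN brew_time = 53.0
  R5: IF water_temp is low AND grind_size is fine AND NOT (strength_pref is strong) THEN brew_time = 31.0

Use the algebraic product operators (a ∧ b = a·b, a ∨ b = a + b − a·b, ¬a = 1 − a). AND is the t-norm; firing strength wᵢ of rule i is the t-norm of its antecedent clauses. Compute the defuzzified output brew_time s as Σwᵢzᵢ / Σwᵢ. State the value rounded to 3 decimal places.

R1 (z=26.6): ideal=0.91, mild=0.67; AND[a·b] → w = 0.6097
R2 (z=28.0): low=0.73, medium=0.13; AND[a·b] → w = 0.0949
R3 (z=52.0): high=0.60, mild=0.67, fine=0.28; AND[a·b] → w = 0.1126
R4 (z=53.0): mild=0.67, low=0.73, fine=0.28; AND[a·b] → w = 0.1369
R5 (z=31.0): low=0.73, fine=0.28, ¬strong=1−0.05=0.95; AND[a·b] → w = 0.1942
Weighted average = (0.6097·26.6 + 0.0949·28.0 + 0.1126·52.0 + 0.1369·53.0 + 0.1942·31.0) / (0.6097 + 0.0949 + 0.1126 + 0.1369 + 0.1942)
  = 38.0062 / 1.1483 = 33.098

33.098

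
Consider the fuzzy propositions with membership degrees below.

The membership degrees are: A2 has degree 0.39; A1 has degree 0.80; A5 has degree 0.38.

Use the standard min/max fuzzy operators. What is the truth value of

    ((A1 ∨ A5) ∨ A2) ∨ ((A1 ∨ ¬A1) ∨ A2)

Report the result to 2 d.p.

0.80

A1 ∨ A5 = max(a, b) on (0.80, 0.38) = 0.80
(A1 ∨ A5) ∨ A2 = max(a, b) on (0.80, 0.39) = 0.80
¬A1 = 1 − 0.80 = 0.20
A1 ∨ ¬A1 = max(a, b) on (0.80, 0.20) = 0.80
(A1 ∨ ¬A1) ∨ A2 = max(a, b) on (0.80, 0.39) = 0.80
((A1 ∨ A5) ∨ A2) ∨ ((A1 ∨ ¬A1) ∨ A2) = max(a, b) on (0.80, 0.80) = 0.80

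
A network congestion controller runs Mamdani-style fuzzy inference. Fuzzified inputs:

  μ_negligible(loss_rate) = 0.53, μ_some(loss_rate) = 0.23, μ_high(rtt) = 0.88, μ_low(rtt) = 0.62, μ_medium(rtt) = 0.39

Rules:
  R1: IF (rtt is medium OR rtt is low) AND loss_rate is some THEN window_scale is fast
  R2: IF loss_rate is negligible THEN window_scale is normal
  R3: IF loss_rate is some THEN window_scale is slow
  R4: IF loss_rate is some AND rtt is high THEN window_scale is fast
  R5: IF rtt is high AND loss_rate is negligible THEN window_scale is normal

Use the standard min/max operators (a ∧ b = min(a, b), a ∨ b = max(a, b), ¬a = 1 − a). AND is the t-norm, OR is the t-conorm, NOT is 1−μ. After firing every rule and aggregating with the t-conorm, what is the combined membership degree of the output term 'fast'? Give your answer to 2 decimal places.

0.23

R1: (medium=0.39 OR low=0.62) = 0.62; AND[min(a, b)] with some=0.23 → w = 0.23
R2: negligible=0.53 → w = 0.53
R3: some=0.23 → w = 0.23
R4: some=0.23, high=0.88; AND[min(a, b)] → w = 0.23
R5: high=0.88, negligible=0.53; AND[min(a, b)] → w = 0.53
Rules with consequent 'fast': {R1, R4} → strengths 0.23, 0.23
Aggregate via t-conorm [max(a, b)]: 0.23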